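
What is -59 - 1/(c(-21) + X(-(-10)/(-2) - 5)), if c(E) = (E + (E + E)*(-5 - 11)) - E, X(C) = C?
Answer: -39059/662 ≈ -59.002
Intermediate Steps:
c(E) = -32*E (c(E) = (E + (2*E)*(-16)) - E = (E - 32*E) - E = -31*E - E = -32*E)
-59 - 1/(c(-21) + X(-(-10)/(-2) - 5)) = -59 - 1/(-32*(-21) + (-(-10)/(-2) - 5)) = -59 - 1/(672 + (-(-10)*(-1)/2 - 5)) = -59 - 1/(672 + (-5*1 - 5)) = -59 - 1/(672 + (-5 - 5)) = -59 - 1/(672 - 10) = -59 - 1/662 = -39059/662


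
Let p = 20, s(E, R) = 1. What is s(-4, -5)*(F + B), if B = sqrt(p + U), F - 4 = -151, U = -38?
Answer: -147 + 3*I*sqrt(2) ≈ -147.0 + 4.2426*I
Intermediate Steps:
F = -147 (F = 4 - 151 = -147)
B = 3*I*sqrt(2) (B = sqrt(20 - 38) = sqrt(-18) = 3*I*sqrt(2) ≈ 4.2426*I)
s(-4, -5)*(F + B) = 1*(-147 + 3*I*sqrt(2)) = -147 + 3*I*sqrt(2)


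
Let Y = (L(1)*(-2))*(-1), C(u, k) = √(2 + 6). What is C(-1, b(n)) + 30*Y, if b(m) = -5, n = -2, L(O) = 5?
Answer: 300 + 2*√2 ≈ 302.83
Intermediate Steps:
C(u, k) = 2*√2 (C(u, k) = √8 = 2*√2)
Y = 10 (Y = (5*(-2))*(-1) = -10*(-1) = 10)
C(-1, b(n)) + 30*Y = 2*√2 + 30*10 = 2*√2 + 300 = 300 + 2*√2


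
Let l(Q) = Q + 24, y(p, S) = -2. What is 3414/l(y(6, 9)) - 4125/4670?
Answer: 1585263/10274 ≈ 154.30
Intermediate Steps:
l(Q) = 24 + Q
3414/l(y(6, 9)) - 4125/4670 = 3414/(24 - 2) - 4125/4670 = 3414/22 - 4125*1/4670 = 3414*(1/22) - 825/934 = 1707/11 - 825/934 = 1585263/10274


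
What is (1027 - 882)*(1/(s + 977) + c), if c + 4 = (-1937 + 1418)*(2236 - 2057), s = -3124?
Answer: -28922720220/2147 ≈ -1.3471e+7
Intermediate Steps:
c = -92905 (c = -4 + (-1937 + 1418)*(2236 - 2057) = -4 - 519*179 = -4 - 92901 = -92905)
(1027 - 882)*(1/(s + 977) + c) = (1027 - 882)*(1/(-3124 + 977) - 92905) = 145*(1/(-2147) - 92905) = 145*(-1/2147 - 92905) = 145*(-199467036/2147) = -28922720220/2147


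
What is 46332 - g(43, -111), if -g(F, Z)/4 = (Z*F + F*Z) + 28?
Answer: 8260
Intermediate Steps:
g(F, Z) = -112 - 8*F*Z (g(F, Z) = -4*((Z*F + F*Z) + 28) = -4*((F*Z + F*Z) + 28) = -4*(2*F*Z + 28) = -4*(28 + 2*F*Z) = -112 - 8*F*Z)
46332 - g(43, -111) = 46332 - (-112 - 8*43*(-111)) = 46332 - (-112 + 38184) = 46332 - 1*38072 = 46332 - 38072 = 8260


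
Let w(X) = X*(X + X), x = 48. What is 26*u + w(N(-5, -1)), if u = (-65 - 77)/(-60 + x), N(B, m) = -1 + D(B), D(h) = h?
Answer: 1139/3 ≈ 379.67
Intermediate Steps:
N(B, m) = -1 + B
u = 71/6 (u = (-65 - 77)/(-60 + 48) = -142/(-12) = -142*(-1/12) = 71/6 ≈ 11.833)
w(X) = 2*X² (w(X) = X*(2*X) = 2*X²)
26*u + w(N(-5, -1)) = 26*(71/6) + 2*(-1 - 5)² = 923/3 + 2*(-6)² = 923/3 + 2*36 = 923/3 + 72 = 1139/3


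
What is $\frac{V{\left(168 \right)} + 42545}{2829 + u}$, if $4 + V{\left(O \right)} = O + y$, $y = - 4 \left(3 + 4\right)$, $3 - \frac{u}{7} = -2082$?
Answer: $\frac{14227}{5808} \approx 2.4496$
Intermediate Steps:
$u = 14595$ ($u = 21 - -14574 = 21 + 14574 = 14595$)
$y = -28$ ($y = \left(-4\right) 7 = -28$)
$V{\left(O \right)} = -32 + O$ ($V{\left(O \right)} = -4 + \left(O - 28\right) = -4 + \left(-28 + O\right) = -32 + O$)
$\frac{V{\left(168 \right)} + 42545}{2829 + u} = \frac{\left(-32 + 168\right) + 42545}{2829 + 14595} = \frac{136 + 42545}{17424} = 42681 \cdot \frac{1}{17424} = \frac{14227}{5808}$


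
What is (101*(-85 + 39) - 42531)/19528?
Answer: -47177/19528 ≈ -2.4159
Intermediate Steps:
(101*(-85 + 39) - 42531)/19528 = (101*(-46) - 42531)*(1/19528) = (-4646 - 42531)*(1/19528) = -47177*1/19528 = -47177/19528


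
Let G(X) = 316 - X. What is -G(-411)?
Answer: -727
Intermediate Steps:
-G(-411) = -(316 - 1*(-411)) = -(316 + 411) = -1*727 = -727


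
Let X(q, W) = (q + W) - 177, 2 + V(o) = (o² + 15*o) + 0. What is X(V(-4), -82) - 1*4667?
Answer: -4972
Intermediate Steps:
V(o) = -2 + o² + 15*o (V(o) = -2 + ((o² + 15*o) + 0) = -2 + (o² + 15*o) = -2 + o² + 15*o)
X(q, W) = -177 + W + q (X(q, W) = (W + q) - 177 = -177 + W + q)
X(V(-4), -82) - 1*4667 = (-177 - 82 + (-2 + (-4)² + 15*(-4))) - 1*4667 = (-177 - 82 + (-2 + 16 - 60)) - 4667 = (-177 - 82 - 46) - 4667 = -305 - 4667 = -4972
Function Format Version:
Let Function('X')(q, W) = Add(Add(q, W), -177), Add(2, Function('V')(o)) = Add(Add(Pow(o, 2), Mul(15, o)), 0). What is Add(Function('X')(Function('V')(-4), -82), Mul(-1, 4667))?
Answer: -4972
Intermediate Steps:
Function('V')(o) = Add(-2, Pow(o, 2), Mul(15, o)) (Function('V')(o) = Add(-2, Add(Add(Pow(o, 2), Mul(15, o)), 0)) = Add(-2, Add(Pow(o, 2), Mul(15, o))) = Add(-2, Pow(o, 2), Mul(15, o)))
Function('X')(q, W) = Add(-177, W, q) (Function('X')(q, W) = Add(Add(W, q), -177) = Add(-177, W, q))
Add(Function('X')(Function('V')(-4), -82), Mul(-1, 4667)) = Add(Add(-177, -82, Add(-2, Pow(-4, 2), Mul(15, -4))), Mul(-1, 4667)) = Add(Add(-177, -82, Add(-2, 16, -60)), -4667) = Add(Add(-177, -82, -46), -4667) = Add(-305, -4667) = -4972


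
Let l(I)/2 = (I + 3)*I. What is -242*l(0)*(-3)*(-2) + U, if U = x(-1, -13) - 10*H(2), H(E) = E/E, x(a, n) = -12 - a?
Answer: -21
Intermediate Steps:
H(E) = 1
l(I) = 2*I*(3 + I) (l(I) = 2*((I + 3)*I) = 2*((3 + I)*I) = 2*(I*(3 + I)) = 2*I*(3 + I))
U = -21 (U = (-12 - 1*(-1)) - 10*1 = (-12 + 1) - 10 = -11 - 10 = -21)
-242*l(0)*(-3)*(-2) + U = -242*(2*0*(3 + 0))*(-3)*(-2) - 21 = -242*(2*0*3)*(-3)*(-2) - 21 = -242*0*(-3)*(-2) - 21 = -0*(-2) - 21 = -242*0 - 21 = 0 - 21 = -21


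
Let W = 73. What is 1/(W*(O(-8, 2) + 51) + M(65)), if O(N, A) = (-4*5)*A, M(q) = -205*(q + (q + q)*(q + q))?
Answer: -1/3477022 ≈ -2.8760e-7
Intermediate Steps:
M(q) = -820*q² - 205*q (M(q) = -205*(q + (2*q)*(2*q)) = -205*(q + 4*q²) = -820*q² - 205*q)
O(N, A) = -20*A
1/(W*(O(-8, 2) + 51) + M(65)) = 1/(73*(-20*2 + 51) - 205*65*(1 + 4*65)) = 1/(73*(-40 + 51) - 205*65*(1 + 260)) = 1/(73*11 - 205*65*261) = 1/(803 - 3477825) = 1/(-3477022) = -1/3477022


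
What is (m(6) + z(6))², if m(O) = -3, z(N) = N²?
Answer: 1089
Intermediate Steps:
(m(6) + z(6))² = (-3 + 6²)² = (-3 + 36)² = 33² = 1089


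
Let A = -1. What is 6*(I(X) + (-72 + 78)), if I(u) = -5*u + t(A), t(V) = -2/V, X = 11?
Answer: -282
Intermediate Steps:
I(u) = 2 - 5*u (I(u) = -5*u - 2/(-1) = -5*u - 2*(-1) = -5*u + 2 = 2 - 5*u)
6*(I(X) + (-72 + 78)) = 6*((2 - 5*11) + (-72 + 78)) = 6*((2 - 55) + 6) = 6*(-53 + 6) = 6*(-47) = -282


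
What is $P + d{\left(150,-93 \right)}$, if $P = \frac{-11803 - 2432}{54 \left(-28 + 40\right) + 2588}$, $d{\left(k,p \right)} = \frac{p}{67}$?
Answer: $- \frac{1254693}{216812} \approx -5.787$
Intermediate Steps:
$d{\left(k,p \right)} = \frac{p}{67}$ ($d{\left(k,p \right)} = p \frac{1}{67} = \frac{p}{67}$)
$P = - \frac{14235}{3236}$ ($P = - \frac{14235}{54 \cdot 12 + 2588} = - \frac{14235}{648 + 2588} = - \frac{14235}{3236} \approx -4.3989$)
$P + d{\left(150,-93 \right)} = - \frac{14235}{3236} + \frac{1}{67} \left(-93\right) = - \frac{14235}{3236} - \frac{93}{67} = - \frac{1254693}{216812}$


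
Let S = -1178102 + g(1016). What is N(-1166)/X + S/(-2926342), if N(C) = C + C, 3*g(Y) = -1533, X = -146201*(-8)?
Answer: 7793698660/19447005761 ≈ 0.40077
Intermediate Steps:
X = 1169608
g(Y) = -511 (g(Y) = (⅓)*(-1533) = -511)
N(C) = 2*C
S = -1178613 (S = -1178102 - 511 = -1178613)
N(-1166)/X + S/(-2926342) = (2*(-1166))/1169608 - 1178613/(-2926342) = -2332*1/1169608 - 1178613*(-1/2926342) = -53/26582 + 1178613/2926342 = 7793698660/19447005761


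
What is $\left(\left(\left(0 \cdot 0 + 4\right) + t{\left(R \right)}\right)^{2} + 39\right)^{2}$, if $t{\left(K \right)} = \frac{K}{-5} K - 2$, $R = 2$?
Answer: $\frac{1022121}{625} \approx 1635.4$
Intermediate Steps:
$t{\left(K \right)} = -2 - \frac{K^{2}}{5}$ ($t{\left(K \right)} = K \left(- \frac{1}{5}\right) K - 2 = - \frac{K}{5} K - 2 = - \frac{K^{2}}{5} - 2 = -2 - \frac{K^{2}}{5}$)
$\left(\left(\left(0 \cdot 0 + 4\right) + t{\left(R \right)}\right)^{2} + 39\right)^{2} = \left(\left(\left(0 \cdot 0 + 4\right) - \left(2 + \frac{2^{2}}{5}\right)\right)^{2} + 39\right)^{2} = \left(\left(\left(0 + 4\right) - \frac{14}{5}\right)^{2} + 39\right)^{2} = \left(\left(4 - \frac{14}{5}\right)^{2} + 39\right)^{2} = \left(\left(\frac{6}{5}\right)^{2} + 39\right)^{2} = \left(\frac{36}{25} + 39\right)^{2} = \left(\frac{1011}{25}\right)^{2} = \frac{1022121}{625}$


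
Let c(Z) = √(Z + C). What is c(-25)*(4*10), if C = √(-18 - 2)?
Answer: 40*√(-25 + 2*I*√5) ≈ 17.818 + 200.79*I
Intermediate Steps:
C = 2*I*√5 (C = √(-20) = 2*I*√5 ≈ 4.4721*I)
c(Z) = √(Z + 2*I*√5)
c(-25)*(4*10) = √(-25 + 2*I*√5)*(4*10) = √(-25 + 2*I*√5)*40 = 40*√(-25 + 2*I*√5)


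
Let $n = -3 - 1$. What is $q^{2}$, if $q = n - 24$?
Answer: $784$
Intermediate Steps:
$n = -4$ ($n = -3 - 1 = -4$)
$q = -28$ ($q = -4 - 24 = -28$)
$q^{2} = \left(-28\right)^{2} = 784$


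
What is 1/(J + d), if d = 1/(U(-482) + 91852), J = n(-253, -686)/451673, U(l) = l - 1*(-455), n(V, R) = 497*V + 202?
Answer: -41474873225/11527167002 ≈ -3.5980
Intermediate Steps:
n(V, R) = 202 + 497*V
U(l) = 455 + l (U(l) = l + 455 = 455 + l)
J = -125539/451673 (J = (202 + 497*(-253))/451673 = (202 - 125741)*(1/451673) = -125539*1/451673 = -125539/451673 ≈ -0.27794)
d = 1/91825 (d = 1/((455 - 482) + 91852) = 1/(-27 + 91852) = 1/91825 ≈ 1.0890e-5)
1/(J + d) = 1/(-125539/451673 + 1/91825) = 1/(-11527167002/41474873225) = -41474873225/11527167002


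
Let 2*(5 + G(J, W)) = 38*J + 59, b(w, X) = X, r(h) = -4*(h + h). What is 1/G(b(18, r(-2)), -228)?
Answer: 2/657 ≈ 0.0030441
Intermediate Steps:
r(h) = -8*h
G(J, W) = 49/2 + 19*J (G(J, W) = -5 + (38*J + 59)/2 = -5 + (59 + 38*J)/2 = -5 + (59/2 + 19*J) = 49/2 + 19*J)
1/G(b(18, r(-2)), -228) = 1/(49/2 + 19*(-8*(-2))) = 1/(49/2 + 19*16) = 1/(49/2 + 304) = 1/(657/2) = 2/657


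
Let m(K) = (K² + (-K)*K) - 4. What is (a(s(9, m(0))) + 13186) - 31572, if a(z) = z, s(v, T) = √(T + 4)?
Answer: -18386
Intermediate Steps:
m(K) = -4 (m(K) = (K² - K²) - 4 = 0 - 4 = -4)
s(v, T) = √(4 + T)
(a(s(9, m(0))) + 13186) - 31572 = (√(4 - 4) + 13186) - 31572 = (√0 + 13186) - 31572 = (0 + 13186) - 31572 = 13186 - 31572 = -18386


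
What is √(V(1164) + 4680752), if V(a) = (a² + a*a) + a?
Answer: 2*√1847927 ≈ 2718.8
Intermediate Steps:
V(a) = a + 2*a² (V(a) = (a² + a²) + a = 2*a² + a = a + 2*a²)
√(V(1164) + 4680752) = √(1164*(1 + 2*1164) + 4680752) = √(1164*(1 + 2328) + 4680752) = √(1164*2329 + 4680752) = √(2710956 + 4680752) = √7391708 = 2*√1847927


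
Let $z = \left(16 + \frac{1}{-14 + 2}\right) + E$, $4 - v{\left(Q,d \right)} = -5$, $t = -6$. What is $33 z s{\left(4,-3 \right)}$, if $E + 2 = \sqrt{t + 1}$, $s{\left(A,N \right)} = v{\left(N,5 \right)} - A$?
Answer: $\frac{9185}{4} + 165 i \sqrt{5} \approx 2296.3 + 368.95 i$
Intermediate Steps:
$v{\left(Q,d \right)} = 9$ ($v{\left(Q,d \right)} = 4 - -5 = 4 + 5 = 9$)
$s{\left(A,N \right)} = 9 - A$
$E = -2 + i \sqrt{5}$ ($E = -2 + \sqrt{-6 + 1} = -2 + \sqrt{-5} = -2 + i \sqrt{5} \approx -2.0 + 2.2361 i$)
$z = \frac{167}{12} + i \sqrt{5}$ ($z = \left(16 + \frac{1}{-14 + 2}\right) - \left(2 - i \sqrt{5}\right) = \left(16 + \frac{1}{-12}\right) - \left(2 - i \sqrt{5}\right) = \left(16 - \frac{1}{12}\right) - \left(2 - i \sqrt{5}\right) = \frac{191}{12} - \left(2 - i \sqrt{5}\right) = \frac{167}{12} + i \sqrt{5} \approx 13.917 + 2.2361 i$)
$33 z s{\left(4,-3 \right)} = 33 \left(\frac{167}{12} + i \sqrt{5}\right) \left(9 - 4\right) = \left(\frac{1837}{4} + 33 i \sqrt{5}\right) \left(9 - 4\right) = \left(\frac{1837}{4} + 33 i \sqrt{5}\right) 5 = \frac{9185}{4} + 165 i \sqrt{5}$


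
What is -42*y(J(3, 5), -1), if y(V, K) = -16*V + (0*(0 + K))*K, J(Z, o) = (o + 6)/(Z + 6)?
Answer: 2464/3 ≈ 821.33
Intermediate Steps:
J(Z, o) = (6 + o)/(6 + Z)
y(V, K) = -16*V (y(V, K) = -16*V + (0*K)*K = -16*V + 0*K = -16*V + 0 = -16*V)
-42*y(J(3, 5), -1) = -(-672)*(6 + 5)/(6 + 3) = -(-672)*11/9 = -42*(-176/9) = 2464/3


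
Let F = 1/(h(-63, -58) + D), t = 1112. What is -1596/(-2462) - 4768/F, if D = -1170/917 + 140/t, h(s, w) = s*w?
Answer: -2732815159643582/156906953 ≈ -1.7417e+7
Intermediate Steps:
D = -293165/254926 (D = -1170/917 + 140/1112 = -1170*1/917 + 140*(1/1112) = -1170/917 + 35/278 = -293165/254926 ≈ -1.1500)
F = 254926/931206439 (F = 1/(-63*(-58) - 293165/254926) = 1/(3654 - 293165/254926) = 1/(931206439/254926) = 254926/931206439 ≈ 0.00027376)
-1596/(-2462) - 4768/F = -1596/(-2462) - 4768/254926/931206439 = -1596*(-1/2462) - 4768*931206439/254926 = 798/1231 - 2219996150576/127463 = -2732815159643582/156906953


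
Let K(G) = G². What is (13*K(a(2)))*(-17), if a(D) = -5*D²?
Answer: -88400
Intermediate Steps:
(13*K(a(2)))*(-17) = (13*(-5*2²)²)*(-17) = (13*(-5*4)²)*(-17) = (13*(-20)²)*(-17) = (13*400)*(-17) = 5200*(-17) = -88400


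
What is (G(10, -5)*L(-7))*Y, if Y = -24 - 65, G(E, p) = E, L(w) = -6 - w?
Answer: -890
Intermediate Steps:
Y = -89
(G(10, -5)*L(-7))*Y = (10*(-6 - 1*(-7)))*(-89) = (10*(-6 + 7))*(-89) = (10*1)*(-89) = 10*(-89) = -890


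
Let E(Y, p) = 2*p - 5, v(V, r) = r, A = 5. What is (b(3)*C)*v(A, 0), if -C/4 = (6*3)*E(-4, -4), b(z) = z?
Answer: 0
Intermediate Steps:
E(Y, p) = -5 + 2*p
C = 936 (C = -4*6*3*(-5 + 2*(-4)) = -72*(-5 - 8) = -72*(-13) = -4*(-234) = 936)
(b(3)*C)*v(A, 0) = (3*936)*0 = 2808*0 = 0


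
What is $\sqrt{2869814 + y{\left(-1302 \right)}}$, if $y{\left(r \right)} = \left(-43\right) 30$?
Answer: $2 \sqrt{717131} \approx 1693.7$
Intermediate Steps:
$y{\left(r \right)} = -1290$
$\sqrt{2869814 + y{\left(-1302 \right)}} = \sqrt{2869814 - 1290} = \sqrt{2868524} = 2 \sqrt{717131}$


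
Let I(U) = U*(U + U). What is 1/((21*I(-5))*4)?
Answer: 1/4200 ≈ 0.00023810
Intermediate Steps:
I(U) = 2*U**2 (I(U) = U*(2*U) = 2*U**2)
1/((21*I(-5))*4) = 1/((21*(2*(-5)**2))*4) = 1/((21*(2*25))*4) = 1/((21*50)*4) = 1/(1050*4) = 1/4200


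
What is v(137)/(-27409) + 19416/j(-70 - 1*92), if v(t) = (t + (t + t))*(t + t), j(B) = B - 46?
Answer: -69449607/712634 ≈ -97.455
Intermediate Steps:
j(B) = -46 + B
v(t) = 6*t² (v(t) = (t + 2*t)*(2*t) = (3*t)*(2*t) = 6*t²)
v(137)/(-27409) + 19416/j(-70 - 1*92) = (6*137²)/(-27409) + 19416/(-46 + (-70 - 1*92)) = (6*18769)*(-1/27409) + 19416/(-46 + (-70 - 92)) = 112614*(-1/27409) + 19416/(-46 - 162) = -112614/27409 + 19416/(-208) = -112614/27409 + 19416*(-1/208) = -112614/27409 - 2427/26 = -69449607/712634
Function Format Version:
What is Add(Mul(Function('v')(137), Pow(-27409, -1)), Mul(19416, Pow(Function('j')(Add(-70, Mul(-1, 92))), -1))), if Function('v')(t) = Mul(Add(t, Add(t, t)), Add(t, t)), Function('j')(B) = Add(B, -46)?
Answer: Rational(-69449607, 712634) ≈ -97.455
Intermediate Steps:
Function('j')(B) = Add(-46, B)
Function('v')(t) = Mul(6, Pow(t, 2)) (Function('v')(t) = Mul(Add(t, Mul(2, t)), Mul(2, t)) = Mul(Mul(3, t), Mul(2, t)) = Mul(6, Pow(t, 2)))
Add(Mul(Function('v')(137), Pow(-27409, -1)), Mul(19416, Pow(Function('j')(Add(-70, Mul(-1, 92))), -1))) = Add(Mul(Mul(6, Pow(137, 2)), Pow(-27409, -1)), Mul(19416, Pow(Add(-46, Add(-70, Mul(-1, 92))), -1))) = Add(Mul(Mul(6, 18769), Rational(-1, 27409)), Mul(19416, Pow(Add(-46, Add(-70, -92)), -1))) = Add(Mul(112614, Rational(-1, 27409)), Mul(19416, Pow(Add(-46, -162), -1))) = Add(Rational(-112614, 27409), Mul(19416, Pow(-208, -1))) = Add(Rational(-112614, 27409), Mul(19416, Rational(-1, 208))) = Add(Rational(-112614, 27409), Rational(-2427, 26)) = Rational(-69449607, 712634)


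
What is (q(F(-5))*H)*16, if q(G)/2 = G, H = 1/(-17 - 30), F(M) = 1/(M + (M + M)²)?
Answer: -32/4465 ≈ -0.0071669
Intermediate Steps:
F(M) = 1/(M + 4*M²) (F(M) = 1/(M + (2*M)²) = 1/(M + 4*M²))
H = -1/47 (H = 1/(-47) = -1/47 ≈ -0.021277)
q(G) = 2*G
(q(F(-5))*H)*16 = ((2*(1/((-5)*(1 + 4*(-5)))))*(-1/47))*16 = ((2*(-1/(5*(1 - 20))))*(-1/47))*16 = ((2*(-⅕/(-19)))*(-1/47))*16 = ((2*(-⅕*(-1/19)))*(-1/47))*16 = ((2*(1/95))*(-1/47))*16 = ((2/95)*(-1/47))*16 = -2/4465*16 = -32/4465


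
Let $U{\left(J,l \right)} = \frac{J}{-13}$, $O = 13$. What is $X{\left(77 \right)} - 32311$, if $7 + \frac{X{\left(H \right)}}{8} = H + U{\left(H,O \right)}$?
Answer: $- \frac{413379}{13} \approx -31798.0$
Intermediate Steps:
$U{\left(J,l \right)} = - \frac{J}{13}$ ($U{\left(J,l \right)} = J \left(- \frac{1}{13}\right) = - \frac{J}{13}$)
$X{\left(H \right)} = -56 + \frac{96 H}{13}$ ($X{\left(H \right)} = -56 + 8 \left(H - \frac{H}{13}\right) = -56 + 8 \frac{12 H}{13} = -56 + \frac{96 H}{13}$)
$X{\left(77 \right)} - 32311 = \left(-56 + \frac{96}{13} \cdot 77\right) - 32311 = \left(-56 + \frac{7392}{13}\right) - 32311 = \frac{6664}{13} - 32311 = - \frac{413379}{13}$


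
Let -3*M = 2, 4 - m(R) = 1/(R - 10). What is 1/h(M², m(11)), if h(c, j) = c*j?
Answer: ¾ ≈ 0.75000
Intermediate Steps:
m(R) = 4 - 1/(-10 + R) (m(R) = 4 - 1/(R - 10) = 4 - 1/(-10 + R))
M = -⅔ (M = -⅓*2 = -⅔ ≈ -0.66667)
1/h(M², m(11)) = 1/((-⅔)²*((-41 + 4*11)/(-10 + 11))) = 1/(4*((-41 + 44)/1)/9) = 1/(4*(1*3)/9) = 1/((4/9)*3) = 1/(4/3) = ¾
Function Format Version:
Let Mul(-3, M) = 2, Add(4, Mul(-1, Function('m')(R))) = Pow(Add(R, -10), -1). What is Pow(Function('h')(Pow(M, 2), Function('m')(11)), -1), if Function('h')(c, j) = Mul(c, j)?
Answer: Rational(3, 4) ≈ 0.75000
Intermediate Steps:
Function('m')(R) = Add(4, Mul(-1, Pow(Add(-10, R), -1))) (Function('m')(R) = Add(4, Mul(-1, Pow(Add(R, -10), -1))) = Add(4, Mul(-1, Pow(Add(-10, R), -1))))
M = Rational(-2, 3) (M = Mul(Rational(-1, 3), 2) = Rational(-2, 3) ≈ -0.66667)
Pow(Function('h')(Pow(M, 2), Function('m')(11)), -1) = Pow(Mul(Pow(Rational(-2, 3), 2), Mul(Pow(Add(-10, 11), -1), Add(-41, Mul(4, 11)))), -1) = Pow(Mul(Rational(4, 9), Mul(Pow(1, -1), Add(-41, 44))), -1) = Pow(Mul(Rational(4, 9), Mul(1, 3)), -1) = Pow(Mul(Rational(4, 9), 3), -1) = Pow(Rational(4, 3), -1) = Rational(3, 4)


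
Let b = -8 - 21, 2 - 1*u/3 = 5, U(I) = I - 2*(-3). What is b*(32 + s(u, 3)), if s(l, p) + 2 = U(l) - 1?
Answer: -754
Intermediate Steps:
U(I) = 6 + I (U(I) = I + 6 = 6 + I)
u = -9 (u = 6 - 3*5 = 6 - 15 = -9)
s(l, p) = 3 + l (s(l, p) = -2 + ((6 + l) - 1) = -2 + (5 + l) = 3 + l)
b = -29
b*(32 + s(u, 3)) = -29*(32 + (3 - 9)) = -29*(32 - 6) = -29*26 = -754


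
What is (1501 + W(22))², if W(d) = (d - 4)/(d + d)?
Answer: 1091046961/484 ≈ 2.2542e+6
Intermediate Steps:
W(d) = (-4 + d)/(2*d) (W(d) = (-4 + d)/((2*d)) = (-4 + d)*(1/(2*d)) = (-4 + d)/(2*d))
(1501 + W(22))² = (1501 + (½)*(-4 + 22)/22)² = (1501 + (½)*(1/22)*18)² = (1501 + 9/22)² = (33031/22)² = 1091046961/484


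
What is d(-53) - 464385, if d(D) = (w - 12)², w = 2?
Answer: -464285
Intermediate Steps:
d(D) = 100 (d(D) = (2 - 12)² = (-10)² = 100)
d(-53) - 464385 = 100 - 464385 = -464285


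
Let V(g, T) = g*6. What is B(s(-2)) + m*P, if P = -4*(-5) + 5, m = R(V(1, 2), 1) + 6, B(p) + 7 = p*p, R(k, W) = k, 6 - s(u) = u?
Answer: 357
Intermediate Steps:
s(u) = 6 - u
V(g, T) = 6*g
B(p) = -7 + p**2 (B(p) = -7 + p*p = -7 + p**2)
m = 12 (m = 6*1 + 6 = 6 + 6 = 12)
P = 25 (P = 20 + 5 = 25)
B(s(-2)) + m*P = (-7 + (6 - 1*(-2))**2) + 12*25 = (-7 + (6 + 2)**2) + 300 = (-7 + 8**2) + 300 = (-7 + 64) + 300 = 57 + 300 = 357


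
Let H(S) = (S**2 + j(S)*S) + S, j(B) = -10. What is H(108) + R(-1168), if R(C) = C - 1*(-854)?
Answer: 10378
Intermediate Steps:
R(C) = 854 + C (R(C) = C + 854 = 854 + C)
H(S) = S**2 - 9*S (H(S) = (S**2 - 10*S) + S = S**2 - 9*S)
H(108) + R(-1168) = 108*(-9 + 108) + (854 - 1168) = 108*99 - 314 = 10692 - 314 = 10378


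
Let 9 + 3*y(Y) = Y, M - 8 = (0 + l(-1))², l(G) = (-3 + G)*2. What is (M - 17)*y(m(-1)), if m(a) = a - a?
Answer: -165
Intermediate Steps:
m(a) = 0
l(G) = -6 + 2*G
M = 72 (M = 8 + (0 + (-6 + 2*(-1)))² = 8 + (0 + (-6 - 2))² = 8 + (0 - 8)² = 8 + (-8)² = 8 + 64 = 72)
y(Y) = -3 + Y/3
(M - 17)*y(m(-1)) = (72 - 17)*(-3 + (⅓)*0) = 55*(-3 + 0) = 55*(-3) = -165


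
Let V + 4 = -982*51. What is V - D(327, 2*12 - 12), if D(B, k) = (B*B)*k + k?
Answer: -1333246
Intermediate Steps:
V = -50086 (V = -4 - 982*51 = -4 - 50082 = -50086)
D(B, k) = k + k*B² (D(B, k) = B²*k + k = k*B² + k = k + k*B²)
V - D(327, 2*12 - 12) = -50086 - (2*12 - 12)*(1 + 327²) = -50086 - (24 - 12)*(1 + 106929) = -50086 - 12*106930 = -50086 - 1*1283160 = -50086 - 1283160 = -1333246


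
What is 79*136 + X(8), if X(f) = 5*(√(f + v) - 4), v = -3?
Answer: 10724 + 5*√5 ≈ 10735.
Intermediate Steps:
X(f) = -20 + 5*√(-3 + f) (X(f) = 5*(√(f - 3) - 4) = 5*(√(-3 + f) - 4) = 5*(-4 + √(-3 + f)) = -20 + 5*√(-3 + f))
79*136 + X(8) = 79*136 + (-20 + 5*√(-3 + 8)) = 10744 + (-20 + 5*√5) = 10724 + 5*√5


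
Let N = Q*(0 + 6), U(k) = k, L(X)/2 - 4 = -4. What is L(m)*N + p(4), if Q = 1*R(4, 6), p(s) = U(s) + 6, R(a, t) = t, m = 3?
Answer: 10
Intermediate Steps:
L(X) = 0 (L(X) = 8 + 2*(-4) = 8 - 8 = 0)
p(s) = 6 + s (p(s) = s + 6 = 6 + s)
Q = 6 (Q = 1*6 = 6)
N = 36 (N = 6*(0 + 6) = 6*6 = 36)
L(m)*N + p(4) = 0*36 + (6 + 4) = 0 + 10 = 10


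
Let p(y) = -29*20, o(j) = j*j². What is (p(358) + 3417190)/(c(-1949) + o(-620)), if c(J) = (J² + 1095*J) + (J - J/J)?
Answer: -1708305/118332752 ≈ -0.014436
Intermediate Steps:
o(j) = j³
p(y) = -580
c(J) = -1 + J² + 1096*J (c(J) = (J² + 1095*J) + (J - 1*1) = (J² + 1095*J) + (J - 1) = (J² + 1095*J) + (-1 + J) = -1 + J² + 1096*J)
(p(358) + 3417190)/(c(-1949) + o(-620)) = (-580 + 3417190)/((-1 + (-1949)² + 1096*(-1949)) + (-620)³) = 3416610/((-1 + 3798601 - 2136104) - 238328000) = 3416610/(1662496 - 238328000) = 3416610/(-236665504) = 3416610*(-1/236665504) = -1708305/118332752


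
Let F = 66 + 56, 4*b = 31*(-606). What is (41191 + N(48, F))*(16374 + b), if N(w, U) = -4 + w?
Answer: 963043425/2 ≈ 4.8152e+8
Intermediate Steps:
b = -9393/2 (b = (31*(-606))/4 = (1/4)*(-18786) = -9393/2 ≈ -4696.5)
F = 122
(41191 + N(48, F))*(16374 + b) = (41191 + (-4 + 48))*(16374 - 9393/2) = (41191 + 44)*(23355/2) = 41235*(23355/2) = 963043425/2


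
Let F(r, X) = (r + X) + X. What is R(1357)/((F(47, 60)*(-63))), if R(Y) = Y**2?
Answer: -1841449/10521 ≈ -175.03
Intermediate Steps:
F(r, X) = r + 2*X (F(r, X) = (X + r) + X = r + 2*X)
R(1357)/((F(47, 60)*(-63))) = 1357**2/(((47 + 2*60)*(-63))) = 1841449/(((47 + 120)*(-63))) = 1841449/((167*(-63))) = 1841449/(-10521) = 1841449*(-1/10521) = -1841449/10521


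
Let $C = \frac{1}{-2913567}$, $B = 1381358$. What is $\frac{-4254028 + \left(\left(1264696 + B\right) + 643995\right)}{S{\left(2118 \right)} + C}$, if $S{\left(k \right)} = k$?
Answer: $- \frac{2808617403093}{6170934905} \approx -455.14$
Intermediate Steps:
$C = - \frac{1}{2913567} \approx -3.4322 \cdot 10^{-7}$
$\frac{-4254028 + \left(\left(1264696 + B\right) + 643995\right)}{S{\left(2118 \right)} + C} = \frac{-4254028 + \left(\left(1264696 + 1381358\right) + 643995\right)}{2118 - \frac{1}{2913567}} = \frac{-4254028 + \left(2646054 + 643995\right)}{\frac{6170934905}{2913567}} = \left(-4254028 + 3290049\right) \frac{2913567}{6170934905} = \left(-963979\right) \frac{2913567}{6170934905} = - \frac{2808617403093}{6170934905}$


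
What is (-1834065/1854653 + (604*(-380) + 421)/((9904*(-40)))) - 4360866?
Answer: -3204100075558770433/734739332480 ≈ -4.3609e+6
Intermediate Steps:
(-1834065/1854653 + (604*(-380) + 421)/((9904*(-40)))) - 4360866 = (-1834065*1/1854653 + (-229520 + 421)/(-396160)) - 4360866 = (-1834065/1854653 - 229099*(-1/396160)) - 4360866 = (-1834065/1854653 + 229099/396160) - 4360866 = -301684042753/734739332480 - 4360866 = -3204100075558770433/734739332480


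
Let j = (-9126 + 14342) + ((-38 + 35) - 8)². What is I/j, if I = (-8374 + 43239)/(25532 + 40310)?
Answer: 34865/351398754 ≈ 9.9218e-5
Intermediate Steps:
I = 34865/65842 ≈ 0.52952
j = 5337 (j = 5216 + (-3 - 8)² = 5216 + (-11)² = 5216 + 121 = 5337)
I/j = (34865/65842)/5337 = (34865/65842)*(1/5337) = 34865/351398754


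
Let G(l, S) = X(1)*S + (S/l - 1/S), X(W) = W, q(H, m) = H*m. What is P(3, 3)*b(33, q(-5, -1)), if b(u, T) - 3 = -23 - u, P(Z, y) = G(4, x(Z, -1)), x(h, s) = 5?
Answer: -6413/20 ≈ -320.65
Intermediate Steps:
G(l, S) = S - 1/S + S/l (G(l, S) = 1*S + (S/l - 1/S) = S + (-1/S + S/l) = S - 1/S + S/l)
P(Z, y) = 121/20 (P(Z, y) = 5 - 1/5 + 5/4 = 5 - 1*⅕ + 5*(¼) = 5 - ⅕ + 5/4 = 121/20)
b(u, T) = -20 - u (b(u, T) = 3 + (-23 - u) = -20 - u)
P(3, 3)*b(33, q(-5, -1)) = 121*(-20 - 1*33)/20 = 121*(-20 - 33)/20 = (121/20)*(-53) = -6413/20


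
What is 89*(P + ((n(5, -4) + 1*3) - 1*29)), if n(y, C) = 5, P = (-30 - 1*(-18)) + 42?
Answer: 801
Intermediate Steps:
P = 30 (P = (-30 + 18) + 42 = -12 + 42 = 30)
89*(P + ((n(5, -4) + 1*3) - 1*29)) = 89*(30 + ((5 + 1*3) - 1*29)) = 89*(30 + ((5 + 3) - 29)) = 89*(30 + (8 - 29)) = 89*(30 - 21) = 89*9 = 801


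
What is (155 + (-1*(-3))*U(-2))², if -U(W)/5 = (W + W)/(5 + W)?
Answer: 30625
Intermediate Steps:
U(W) = -10*W/(5 + W) (U(W) = -5*(W + W)/(5 + W) = -5*2*W/(5 + W) = -10*W/(5 + W))
(155 + (-1*(-3))*U(-2))² = (155 + (-1*(-3))*(-10*(-2)/(5 - 2)))² = (155 + 3*(-10*(-2)/3))² = (155 + 3*(-10*(-2)*⅓))² = (155 + 3*(20/3))² = (155 + 20)² = 175² = 30625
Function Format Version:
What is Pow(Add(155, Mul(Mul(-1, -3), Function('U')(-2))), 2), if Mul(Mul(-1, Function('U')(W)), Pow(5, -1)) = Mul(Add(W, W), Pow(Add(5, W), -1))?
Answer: 30625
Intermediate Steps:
Function('U')(W) = Mul(-10, W, Pow(Add(5, W), -1)) (Function('U')(W) = Mul(-5, Mul(Add(W, W), Pow(Add(5, W), -1))) = Mul(-5, Mul(Mul(2, W), Pow(Add(5, W), -1))) = Mul(-5, Mul(2, W, Pow(Add(5, W), -1))) = Mul(-10, W, Pow(Add(5, W), -1)))
Pow(Add(155, Mul(Mul(-1, -3), Function('U')(-2))), 2) = Pow(Add(155, Mul(Mul(-1, -3), Mul(-10, -2, Pow(Add(5, -2), -1)))), 2) = Pow(Add(155, Mul(3, Mul(-10, -2, Pow(3, -1)))), 2) = Pow(Add(155, Mul(3, Mul(-10, -2, Rational(1, 3)))), 2) = Pow(Add(155, Mul(3, Rational(20, 3))), 2) = Pow(Add(155, 20), 2) = Pow(175, 2) = 30625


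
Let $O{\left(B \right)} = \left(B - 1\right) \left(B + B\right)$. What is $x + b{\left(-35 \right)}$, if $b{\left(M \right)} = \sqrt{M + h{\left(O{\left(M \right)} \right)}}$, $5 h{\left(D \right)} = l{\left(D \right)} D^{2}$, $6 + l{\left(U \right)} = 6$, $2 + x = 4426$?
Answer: $4424 + i \sqrt{35} \approx 4424.0 + 5.9161 i$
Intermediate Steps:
$x = 4424$ ($x = -2 + 4426 = 4424$)
$l{\left(U \right)} = 0$ ($l{\left(U \right)} = -6 + 6 = 0$)
$O{\left(B \right)} = 2 B \left(-1 + B\right)$ ($O{\left(B \right)} = \left(-1 + B\right) 2 B = 2 B \left(-1 + B\right)$)
$h{\left(D \right)} = 0$ ($h{\left(D \right)} = \frac{0 D^{2}}{5} = \frac{1}{5} \cdot 0 = 0$)
$b{\left(M \right)} = \sqrt{M}$ ($b{\left(M \right)} = \sqrt{M + 0} = \sqrt{M}$)
$x + b{\left(-35 \right)} = 4424 + \sqrt{-35} = 4424 + i \sqrt{35}$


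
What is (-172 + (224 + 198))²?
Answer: 62500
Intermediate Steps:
(-172 + (224 + 198))² = (-172 + 422)² = 250² = 62500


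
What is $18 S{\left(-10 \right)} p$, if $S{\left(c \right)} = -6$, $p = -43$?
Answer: $4644$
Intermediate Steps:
$18 S{\left(-10 \right)} p = 18 \left(-6\right) \left(-43\right) = \left(-108\right) \left(-43\right) = 4644$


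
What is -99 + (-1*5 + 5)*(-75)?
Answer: -99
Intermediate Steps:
-99 + (-1*5 + 5)*(-75) = -99 + (-5 + 5)*(-75) = -99 + 0*(-75) = -99 + 0 = -99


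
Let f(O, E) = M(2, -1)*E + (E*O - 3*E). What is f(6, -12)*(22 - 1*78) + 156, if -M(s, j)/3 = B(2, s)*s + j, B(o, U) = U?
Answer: -3876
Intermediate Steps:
M(s, j) = -3*j - 3*s² (M(s, j) = -3*(s*s + j) = -3*(s² + j) = -3*(j + s²) = -3*j - 3*s²)
f(O, E) = -12*E + E*O (f(O, E) = (-3*(-1) - 3*2²)*E + (E*O - 3*E) = (3 - 3*4)*E + (-3*E + E*O) = (3 - 12)*E + (-3*E + E*O) = -9*E + (-3*E + E*O) = -12*E + E*O)
f(6, -12)*(22 - 1*78) + 156 = (-12*(-12 + 6))*(22 - 1*78) + 156 = (-12*(-6))*(22 - 78) + 156 = 72*(-56) + 156 = -4032 + 156 = -3876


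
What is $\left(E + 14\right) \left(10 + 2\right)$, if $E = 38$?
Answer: $624$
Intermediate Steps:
$\left(E + 14\right) \left(10 + 2\right) = \left(38 + 14\right) \left(10 + 2\right) = 52 \cdot 12 = 624$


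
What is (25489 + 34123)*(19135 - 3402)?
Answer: 937875596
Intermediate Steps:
(25489 + 34123)*(19135 - 3402) = 59612*15733 = 937875596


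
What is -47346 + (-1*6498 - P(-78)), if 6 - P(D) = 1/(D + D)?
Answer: -8400601/156 ≈ -53850.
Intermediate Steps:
P(D) = 6 - 1/(2*D) (P(D) = 6 - 1/(D + D) = 6 - 1/(2*D))
-47346 + (-1*6498 - P(-78)) = -47346 + (-1*6498 - (6 - ½/(-78))) = -47346 + (-6498 - (6 - ½*(-1/78))) = -47346 + (-6498 - (6 + 1/156)) = -47346 + (-6498 - 1*937/156) = -47346 + (-6498 - 937/156) = -47346 - 1014625/156 = -8400601/156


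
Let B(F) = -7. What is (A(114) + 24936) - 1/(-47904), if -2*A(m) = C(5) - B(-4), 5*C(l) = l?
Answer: 1194342529/47904 ≈ 24932.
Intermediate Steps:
C(l) = l/5
A(m) = -4 (A(m) = -((⅕)*5 - 1*(-7))/2 = -(1 + 7)/2 = -½*8 = -4)
(A(114) + 24936) - 1/(-47904) = (-4 + 24936) - 1/(-47904) = 24932 - 1*(-1/47904) = 24932 + 1/47904 = 1194342529/47904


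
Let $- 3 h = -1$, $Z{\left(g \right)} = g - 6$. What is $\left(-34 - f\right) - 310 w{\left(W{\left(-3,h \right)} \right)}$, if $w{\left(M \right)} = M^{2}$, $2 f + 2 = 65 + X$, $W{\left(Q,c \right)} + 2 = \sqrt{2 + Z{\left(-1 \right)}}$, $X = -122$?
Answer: $\frac{611}{2} + 1240 i \sqrt{5} \approx 305.5 + 2772.7 i$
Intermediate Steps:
$Z{\left(g \right)} = -6 + g$ ($Z{\left(g \right)} = g - 6 = -6 + g$)
$h = \frac{1}{3}$ ($h = \left(- \frac{1}{3}\right) \left(-1\right) = \frac{1}{3} \approx 0.33333$)
$W{\left(Q,c \right)} = -2 + i \sqrt{5}$ ($W{\left(Q,c \right)} = -2 + \sqrt{2 - 7} = -2 + \sqrt{-5} = -2 + i \sqrt{5}$)
$f = - \frac{59}{2}$ ($f = -1 + \frac{65 - 122}{2} = -1 + \frac{1}{2} \left(-57\right) = -1 - \frac{57}{2} = - \frac{59}{2} \approx -29.5$)
$\left(-34 - f\right) - 310 w{\left(W{\left(-3,h \right)} \right)} = \left(-34 - - \frac{59}{2}\right) - 310 \left(-2 + i \sqrt{5}\right)^{2} = \left(-34 + \frac{59}{2}\right) - 310 \left(-2 + i \sqrt{5}\right)^{2} = - \frac{9}{2} - 310 \left(-2 + i \sqrt{5}\right)^{2}$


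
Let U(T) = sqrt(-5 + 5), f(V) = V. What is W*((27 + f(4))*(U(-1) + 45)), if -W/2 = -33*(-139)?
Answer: -12797730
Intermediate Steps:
U(T) = 0 (U(T) = sqrt(0) = 0)
W = -9174 (W = -(-66)*(-139) = -2*4587 = -9174)
W*((27 + f(4))*(U(-1) + 45)) = -9174*(27 + 4)*(0 + 45) = -284394*45 = -9174*1395 = -12797730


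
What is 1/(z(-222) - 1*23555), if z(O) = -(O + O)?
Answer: -1/23111 ≈ -4.3269e-5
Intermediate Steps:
z(O) = -2*O
1/(z(-222) - 1*23555) = 1/(-2*(-222) - 1*23555) = 1/(444 - 23555) = 1/(-23111) = -1/23111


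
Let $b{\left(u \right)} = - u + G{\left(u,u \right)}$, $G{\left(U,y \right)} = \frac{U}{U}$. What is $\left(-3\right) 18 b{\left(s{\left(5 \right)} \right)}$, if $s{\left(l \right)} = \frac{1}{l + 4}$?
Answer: $-48$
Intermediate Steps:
$G{\left(U,y \right)} = 1$
$s{\left(l \right)} = \frac{1}{4 + l}$
$b{\left(u \right)} = 1 - u$ ($b{\left(u \right)} = - u + 1 = 1 - u$)
$\left(-3\right) 18 b{\left(s{\left(5 \right)} \right)} = \left(-3\right) 18 \left(1 - \frac{1}{4 + 5}\right) = - 54 \left(1 - \frac{1}{9}\right) = \left(-54\right) \frac{8}{9} = -48$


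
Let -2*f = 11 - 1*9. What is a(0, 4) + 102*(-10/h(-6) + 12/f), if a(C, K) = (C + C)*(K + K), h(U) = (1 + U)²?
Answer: -6324/5 ≈ -1264.8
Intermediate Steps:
f = -1 (f = -(11 - 1*9)/2 = -(11 - 9)/2 = -½*2 = -1)
a(C, K) = 4*C*K (a(C, K) = (2*C)*(2*K) = 4*C*K)
a(0, 4) + 102*(-10/h(-6) + 12/f) = 4*0*4 + 102*(-10/(1 - 6)² + 12/(-1)) = 0 + 102*(-10/((-5)²) + 12*(-1)) = 0 + 102*(-10/25 - 12) = 0 + 102*(-10*1/25 - 12) = 0 + 102*(-⅖ - 12) = 0 + 102*(-62/5) = 0 - 6324/5 = -6324/5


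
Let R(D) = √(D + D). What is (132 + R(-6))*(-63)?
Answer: -8316 - 126*I*√3 ≈ -8316.0 - 218.24*I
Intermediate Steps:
R(D) = √2*√D (R(D) = √(2*D) = √2*√D)
(132 + R(-6))*(-63) = (132 + √2*√(-6))*(-63) = (132 + √2*(I*√6))*(-63) = (132 + 2*I*√3)*(-63) = -8316 - 126*I*√3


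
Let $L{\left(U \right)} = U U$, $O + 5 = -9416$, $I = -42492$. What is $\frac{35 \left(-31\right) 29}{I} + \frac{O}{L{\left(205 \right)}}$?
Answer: $\frac{921999493}{1785726300} \approx 0.51632$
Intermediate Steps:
$O = -9421$ ($O = -5 - 9416 = -9421$)
$L{\left(U \right)} = U^{2}$
$\frac{35 \left(-31\right) 29}{I} + \frac{O}{L{\left(205 \right)}} = \frac{35 \left(-31\right) 29}{-42492} - \frac{9421}{205^{2}} = \left(-1085\right) 29 \left(- \frac{1}{42492}\right) - \frac{9421}{42025} = \left(-31465\right) \left(- \frac{1}{42492}\right) - \frac{9421}{42025} = \frac{31465}{42492} - \frac{9421}{42025} = \frac{921999493}{1785726300}$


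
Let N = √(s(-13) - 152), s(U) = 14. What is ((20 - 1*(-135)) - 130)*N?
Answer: 25*I*√138 ≈ 293.68*I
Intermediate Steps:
N = I*√138 (N = √(14 - 152) = √(-138) = I*√138 ≈ 11.747*I)
((20 - 1*(-135)) - 130)*N = ((20 - 1*(-135)) - 130)*(I*√138) = ((20 + 135) - 130)*(I*√138) = (155 - 130)*(I*√138) = 25*(I*√138) = 25*I*√138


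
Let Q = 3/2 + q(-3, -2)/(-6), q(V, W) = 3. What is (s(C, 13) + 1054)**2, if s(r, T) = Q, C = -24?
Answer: 1113025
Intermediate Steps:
Q = 1 (Q = 3/2 + 3/(-6) = 3*(1/2) + 3*(-1/6) = 3/2 - 1/2 = 1)
s(r, T) = 1
(s(C, 13) + 1054)**2 = (1 + 1054)**2 = 1055**2 = 1113025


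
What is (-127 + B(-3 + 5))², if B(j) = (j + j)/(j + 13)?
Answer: 3613801/225 ≈ 16061.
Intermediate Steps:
B(j) = 2*j/(13 + j) (B(j) = (2*j)/(13 + j) = 2*j/(13 + j))
(-127 + B(-3 + 5))² = (-127 + 2*(-3 + 5)/(13 + (-3 + 5)))² = (-127 + 2*2/(13 + 2))² = (-127 + 2*2/15)² = (-127 + 2*2*(1/15))² = (-127 + 4/15)² = (-1901/15)² = 3613801/225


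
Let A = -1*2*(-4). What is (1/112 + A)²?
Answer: 804609/12544 ≈ 64.143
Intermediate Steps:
A = 8 (A = -2*(-4) = 8)
(1/112 + A)² = (1/112 + 8)² = (897/112)² = 804609/12544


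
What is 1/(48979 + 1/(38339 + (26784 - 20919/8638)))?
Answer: 562511555/27551253460983 ≈ 2.0417e-5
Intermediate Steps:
1/(48979 + 1/(38339 + (26784 - 20919/8638))) = 1/(48979 + 1/(38339 + 231339273/8638)) = 1/(48979 + 1/(562511555/8638)) = 1/(48979 + 8638/562511555) = 1/(27551253460983/562511555) = 562511555/27551253460983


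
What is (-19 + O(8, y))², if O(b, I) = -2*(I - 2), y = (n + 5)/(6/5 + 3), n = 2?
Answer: 3025/9 ≈ 336.11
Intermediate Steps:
y = 5/3 (y = (2 + 5)/(6/5 + 3) = 7/(6*(⅕) + 3) = 7/(6/5 + 3) = 7/(21/5) = 7*(5/21) = 5/3 ≈ 1.6667)
O(b, I) = 4 - 2*I (O(b, I) = -2*(-2 + I) = 4 - 2*I)
(-19 + O(8, y))² = (-19 + (4 - 2*5/3))² = (-19 + (4 - 10/3))² = (-19 + ⅔)² = (-55/3)² = 3025/9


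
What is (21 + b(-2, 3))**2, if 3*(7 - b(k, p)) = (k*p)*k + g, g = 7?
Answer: 4225/9 ≈ 469.44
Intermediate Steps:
b(k, p) = 14/3 - p*k**2/3 (b(k, p) = 7 - ((k*p)*k + 7)/3 = 7 - (p*k**2 + 7)/3 = 7 - (7 + p*k**2)/3 = 7 + (-7/3 - p*k**2/3) = 14/3 - p*k**2/3)
(21 + b(-2, 3))**2 = (21 + (14/3 - 1/3*3*(-2)**2))**2 = (21 + (14/3 - 1/3*3*4))**2 = (21 + (14/3 - 4))**2 = (21 + 2/3)**2 = (65/3)**2 = 4225/9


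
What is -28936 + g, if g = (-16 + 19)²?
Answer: -28927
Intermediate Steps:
g = 9 (g = 3² = 9)
-28936 + g = -28936 + 9 = -28927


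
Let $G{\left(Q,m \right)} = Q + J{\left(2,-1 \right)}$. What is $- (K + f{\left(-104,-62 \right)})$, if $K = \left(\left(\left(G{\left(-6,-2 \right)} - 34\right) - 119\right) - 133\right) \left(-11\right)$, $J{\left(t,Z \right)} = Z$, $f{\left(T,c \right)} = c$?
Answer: $-3161$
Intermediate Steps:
$G{\left(Q,m \right)} = -1 + Q$ ($G{\left(Q,m \right)} = Q - 1 = -1 + Q$)
$K = 3223$ ($K = \left(\left(\left(\left(-1 - 6\right) - 34\right) - 119\right) - 133\right) \left(-11\right) = \left(\left(\left(-7 - 34\right) - 119\right) - 133\right) \left(-11\right) = \left(\left(-41 - 119\right) - 133\right) \left(-11\right) = \left(-160 - 133\right) \left(-11\right) = \left(-293\right) \left(-11\right) = 3223$)
$- (K + f{\left(-104,-62 \right)}) = - (3223 - 62) = \left(-1\right) 3161 = -3161$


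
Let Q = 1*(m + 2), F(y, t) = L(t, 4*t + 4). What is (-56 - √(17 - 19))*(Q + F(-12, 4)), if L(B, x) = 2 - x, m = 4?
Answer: 672 + 12*I*√2 ≈ 672.0 + 16.971*I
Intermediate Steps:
F(y, t) = -2 - 4*t (F(y, t) = 2 - (4*t + 4) = 2 - (4 + 4*t) = 2 + (-4 - 4*t) = -2 - 4*t)
Q = 6 (Q = 1*(4 + 2) = 1*6 = 6)
(-56 - √(17 - 19))*(Q + F(-12, 4)) = (-56 - √(17 - 19))*(6 + (-2 - 4*4)) = (-56 - √(-2))*(6 + (-2 - 16)) = (-56 - I*√2)*(6 - 18) = (-56 - I*√2)*(-12) = 672 + 12*I*√2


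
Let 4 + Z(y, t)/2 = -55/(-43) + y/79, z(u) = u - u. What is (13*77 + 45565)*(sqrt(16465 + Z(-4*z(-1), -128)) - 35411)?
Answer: -1648948626 + 791622*sqrt(105307)/43 ≈ -1.6430e+9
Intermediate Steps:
z(u) = 0
Z(y, t) = -234/43 + 2*y/79 (Z(y, t) = -8 + 2*(-55/(-43) + y/79) = -8 + 2*(-55*(-1/43) + y*(1/79)) = -8 + 2*(55/43 + y/79) = -8 + (110/43 + 2*y/79) = -234/43 + 2*y/79)
(13*77 + 45565)*(sqrt(16465 + Z(-4*z(-1), -128)) - 35411) = (13*77 + 45565)*(sqrt(16465 + (-234/43 + 2*(-4*0)/79)) - 35411) = (1001 + 45565)*(sqrt(16465 + (-234/43 + (2/79)*0)) - 35411) = 46566*(sqrt(16465 + (-234/43 + 0)) - 35411) = 46566*(sqrt(16465 - 234/43) - 35411) = 46566*(sqrt(707761/43) - 35411) = 46566*(17*sqrt(105307)/43 - 35411) = 46566*(-35411 + 17*sqrt(105307)/43) = -1648948626 + 791622*sqrt(105307)/43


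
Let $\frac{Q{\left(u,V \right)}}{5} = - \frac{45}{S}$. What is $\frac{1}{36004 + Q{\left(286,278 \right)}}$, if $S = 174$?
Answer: $\frac{58}{2088157} \approx 2.7776 \cdot 10^{-5}$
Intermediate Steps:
$Q{\left(u,V \right)} = - \frac{75}{58}$ ($Q{\left(u,V \right)} = 5 \left(- \frac{45}{174}\right) = 5 \left(\left(-45\right) \frac{1}{174}\right) = 5 \left(- \frac{15}{58}\right) = - \frac{75}{58}$)
$\frac{1}{36004 + Q{\left(286,278 \right)}} = \frac{1}{36004 - \frac{75}{58}} = \frac{1}{\frac{2088157}{58}} = \frac{58}{2088157}$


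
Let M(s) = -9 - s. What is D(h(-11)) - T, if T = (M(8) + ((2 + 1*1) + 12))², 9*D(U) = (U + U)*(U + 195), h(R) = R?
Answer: -4084/9 ≈ -453.78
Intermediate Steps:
D(U) = 2*U*(195 + U)/9 (D(U) = ((U + U)*(U + 195))/9 = ((2*U)*(195 + U))/9 = (2*U*(195 + U))/9 = 2*U*(195 + U)/9)
T = 4 (T = ((-9 - 1*8) + ((2 + 1*1) + 12))² = ((-9 - 8) + ((2 + 1) + 12))² = (-17 + (3 + 12))² = (-17 + 15)² = (-2)² = 4)
D(h(-11)) - T = (2/9)*(-11)*(195 - 11) - 1*4 = (2/9)*(-11)*184 - 4 = -4048/9 - 4 = -4084/9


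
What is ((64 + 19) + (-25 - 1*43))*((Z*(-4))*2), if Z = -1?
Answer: 120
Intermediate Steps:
((64 + 19) + (-25 - 1*43))*((Z*(-4))*2) = ((64 + 19) + (-25 - 1*43))*(-1*(-4)*2) = (83 + (-25 - 43))*(4*2) = (83 - 68)*8 = 15*8 = 120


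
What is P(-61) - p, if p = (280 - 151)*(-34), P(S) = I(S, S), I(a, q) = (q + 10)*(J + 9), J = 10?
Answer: 3417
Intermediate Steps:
I(a, q) = 190 + 19*q (I(a, q) = (q + 10)*(10 + 9) = (10 + q)*19 = 190 + 19*q)
P(S) = 190 + 19*S
p = -4386 (p = 129*(-34) = -4386)
P(-61) - p = (190 + 19*(-61)) - 1*(-4386) = (190 - 1159) + 4386 = -969 + 4386 = 3417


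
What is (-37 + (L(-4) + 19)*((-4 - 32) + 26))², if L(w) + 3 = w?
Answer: 24649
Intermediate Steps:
L(w) = -3 + w
(-37 + (L(-4) + 19)*((-4 - 32) + 26))² = (-37 + ((-3 - 4) + 19)*((-4 - 32) + 26))² = (-37 + (-7 + 19)*(-36 + 26))² = (-37 + 12*(-10))² = (-37 - 120)² = (-157)² = 24649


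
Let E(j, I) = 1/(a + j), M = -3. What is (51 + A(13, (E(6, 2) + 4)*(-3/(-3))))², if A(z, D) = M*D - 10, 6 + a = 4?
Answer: 12769/16 ≈ 798.06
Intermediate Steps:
a = -2 (a = -6 + 4 = -2)
E(j, I) = 1/(-2 + j)
A(z, D) = -10 - 3*D (A(z, D) = -3*D - 10 = -10 - 3*D)
(51 + A(13, (E(6, 2) + 4)*(-3/(-3))))² = (51 + (-10 - 3*(1/(-2 + 6) + 4)*(-3/(-3))))² = (51 + (-10 - 3*(1/4 + 4)*(-3*(-⅓))))² = (51 + (-10 - 3*(¼ + 4)))² = (51 + (-10 - 51/4))² = (51 - 91/4)² = (113/4)² = 12769/16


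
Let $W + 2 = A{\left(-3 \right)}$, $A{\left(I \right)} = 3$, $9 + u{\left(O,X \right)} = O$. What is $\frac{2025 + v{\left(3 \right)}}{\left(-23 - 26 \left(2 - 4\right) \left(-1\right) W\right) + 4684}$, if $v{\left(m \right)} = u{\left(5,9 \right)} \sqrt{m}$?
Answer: $\frac{2025}{4609} - \frac{4 \sqrt{3}}{4609} \approx 0.43785$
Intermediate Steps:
$u{\left(O,X \right)} = -9 + O$
$W = 1$ ($W = -2 + 3 = 1$)
$v{\left(m \right)} = - 4 \sqrt{m}$ ($v{\left(m \right)} = \left(-9 + 5\right) \sqrt{m} = - 4 \sqrt{m}$)
$\frac{2025 + v{\left(3 \right)}}{\left(-23 - 26 \left(2 - 4\right) \left(-1\right) W\right) + 4684} = \frac{2025 - 4 \sqrt{3}}{\left(-23 - 26 \left(2 - 4\right) \left(-1\right) 1\right) + 4684} = \frac{2025 - 4 \sqrt{3}}{\left(-23 - 26 \left(-2\right) \left(-1\right) 1\right) + 4684} = \frac{2025 - 4 \sqrt{3}}{\left(-23 - 26 \cdot 2 \cdot 1\right) + 4684} = \frac{2025 - 4 \sqrt{3}}{\left(-23 - 52\right) + 4684} = \frac{2025 - 4 \sqrt{3}}{-75 + 4684} = \frac{2025 - 4 \sqrt{3}}{4609} = \left(2025 - 4 \sqrt{3}\right) \frac{1}{4609} = \frac{2025}{4609} - \frac{4 \sqrt{3}}{4609}$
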